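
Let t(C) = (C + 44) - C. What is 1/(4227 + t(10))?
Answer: 1/4271 ≈ 0.00023414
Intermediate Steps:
t(C) = 44 (t(C) = (44 + C) - C = 44)
1/(4227 + t(10)) = 1/(4227 + 44) = 1/4271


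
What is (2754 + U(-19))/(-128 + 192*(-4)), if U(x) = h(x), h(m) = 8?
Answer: -1381/448 ≈ -3.0826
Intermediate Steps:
U(x) = 8
(2754 + U(-19))/(-128 + 192*(-4)) = (2754 + 8)/(-128 + 192*(-4)) = 2762/(-128 - 768) = 2762/(-896) = 2762*(-1/896) = -1381/448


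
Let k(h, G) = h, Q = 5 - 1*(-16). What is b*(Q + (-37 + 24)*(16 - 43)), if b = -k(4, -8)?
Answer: -1488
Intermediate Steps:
Q = 21 (Q = 5 + 16 = 21)
b = -4 (b = -1*4 = -4)
b*(Q + (-37 + 24)*(16 - 43)) = -4*(21 + (-37 + 24)*(16 - 43)) = -4*(21 - 13*(-27)) = -4*(21 + 351) = -4*372 = -1488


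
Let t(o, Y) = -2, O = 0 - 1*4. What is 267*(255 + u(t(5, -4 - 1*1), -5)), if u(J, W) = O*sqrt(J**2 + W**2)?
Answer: 68085 - 1068*sqrt(29) ≈ 62334.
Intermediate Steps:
O = -4 (O = 0 - 4 = -4)
u(J, W) = -4*sqrt(J**2 + W**2)
267*(255 + u(t(5, -4 - 1*1), -5)) = 267*(255 - 4*sqrt((-2)**2 + (-5)**2)) = 267*(255 - 4*sqrt(4 + 25)) = 267*(255 - 4*sqrt(29)) = 68085 - 1068*sqrt(29)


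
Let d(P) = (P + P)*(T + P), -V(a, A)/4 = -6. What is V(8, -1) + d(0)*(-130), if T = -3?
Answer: 24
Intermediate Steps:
V(a, A) = 24 (V(a, A) = -4*(-6) = 24)
d(P) = 2*P*(-3 + P) (d(P) = (P + P)*(-3 + P) = (2*P)*(-3 + P) = 2*P*(-3 + P))
V(8, -1) + d(0)*(-130) = 24 + (2*0*(-3 + 0))*(-130) = 24 + (2*0*(-3))*(-130) = 24 + 0*(-130) = 24 + 0 = 24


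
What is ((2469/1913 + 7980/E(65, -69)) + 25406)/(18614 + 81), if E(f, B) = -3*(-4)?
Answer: 49876292/35763535 ≈ 1.3946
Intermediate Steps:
E(f, B) = 12
((2469/1913 + 7980/E(65, -69)) + 25406)/(18614 + 81) = ((2469/1913 + 7980/12) + 25406)/(18614 + 81) = ((2469*(1/1913) + 7980*(1/12)) + 25406)/18695 = ((2469/1913 + 665) + 25406)*(1/18695) = (1274614/1913 + 25406)*(1/18695) = (49876292/1913)*(1/18695) = 49876292/35763535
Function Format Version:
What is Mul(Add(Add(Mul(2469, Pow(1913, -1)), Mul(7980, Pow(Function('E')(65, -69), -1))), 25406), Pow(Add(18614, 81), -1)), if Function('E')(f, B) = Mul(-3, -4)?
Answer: Rational(49876292, 35763535) ≈ 1.3946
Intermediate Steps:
Function('E')(f, B) = 12
Mul(Add(Add(Mul(2469, Pow(1913, -1)), Mul(7980, Pow(Function('E')(65, -69), -1))), 25406), Pow(Add(18614, 81), -1)) = Mul(Add(Add(Mul(2469, Pow(1913, -1)), Mul(7980, Pow(12, -1))), 25406), Pow(Add(18614, 81), -1)) = Mul(Add(Add(Mul(2469, Rational(1, 1913)), Mul(7980, Rational(1, 12))), 25406), Pow(18695, -1)) = Mul(Add(Add(Rational(2469, 1913), 665), 25406), Rational(1, 18695)) = Mul(Add(Rational(1274614, 1913), 25406), Rational(1, 18695)) = Mul(Rational(49876292, 1913), Rational(1, 18695)) = Rational(49876292, 35763535)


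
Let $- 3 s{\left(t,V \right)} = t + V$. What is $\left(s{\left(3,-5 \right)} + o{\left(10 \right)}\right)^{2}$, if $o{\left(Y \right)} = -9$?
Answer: $\frac{625}{9} \approx 69.444$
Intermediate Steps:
$s{\left(t,V \right)} = - \frac{V}{3} - \frac{t}{3}$ ($s{\left(t,V \right)} = - \frac{t + V}{3} = - \frac{V + t}{3} = - \frac{V}{3} - \frac{t}{3}$)
$\left(s{\left(3,-5 \right)} + o{\left(10 \right)}\right)^{2} = \left(\left(\left(- \frac{1}{3}\right) \left(-5\right) - 1\right) - 9\right)^{2} = \left(\left(\frac{5}{3} - 1\right) - 9\right)^{2} = \left(\frac{2}{3} - 9\right)^{2} = \left(- \frac{25}{3}\right)^{2} = \frac{625}{9}$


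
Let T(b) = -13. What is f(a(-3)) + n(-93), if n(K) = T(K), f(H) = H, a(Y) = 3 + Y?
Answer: -13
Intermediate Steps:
n(K) = -13
f(a(-3)) + n(-93) = (3 - 3) - 13 = 0 - 13 = -13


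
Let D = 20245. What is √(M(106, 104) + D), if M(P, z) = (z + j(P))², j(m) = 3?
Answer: √31694 ≈ 178.03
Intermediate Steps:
M(P, z) = (3 + z)² (M(P, z) = (z + 3)² = (3 + z)²)
√(M(106, 104) + D) = √((3 + 104)² + 20245) = √(107² + 20245) = √(11449 + 20245) = √31694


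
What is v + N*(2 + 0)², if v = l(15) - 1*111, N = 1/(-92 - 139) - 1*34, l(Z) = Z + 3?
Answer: -52903/231 ≈ -229.02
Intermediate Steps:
l(Z) = 3 + Z
N = -7855/231 (N = 1/(-231) - 34 = -1/231 - 34 = -7855/231 ≈ -34.004)
v = -93 (v = (3 + 15) - 1*111 = 18 - 111 = -93)
v + N*(2 + 0)² = -93 - 7855*(2 + 0)²/231 = -93 - 7855/231*2² = -93 - 7855/231*4 = -93 - 31420/231 = -52903/231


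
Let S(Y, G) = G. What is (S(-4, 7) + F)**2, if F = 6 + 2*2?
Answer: 289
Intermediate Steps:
F = 10 (F = 6 + 4 = 10)
(S(-4, 7) + F)**2 = (7 + 10)**2 = 17**2 = 289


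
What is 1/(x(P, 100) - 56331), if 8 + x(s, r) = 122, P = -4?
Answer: -1/56217 ≈ -1.7788e-5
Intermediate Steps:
x(s, r) = 114 (x(s, r) = -8 + 122 = 114)
1/(x(P, 100) - 56331) = 1/(114 - 56331) = 1/(-56217) = -1/56217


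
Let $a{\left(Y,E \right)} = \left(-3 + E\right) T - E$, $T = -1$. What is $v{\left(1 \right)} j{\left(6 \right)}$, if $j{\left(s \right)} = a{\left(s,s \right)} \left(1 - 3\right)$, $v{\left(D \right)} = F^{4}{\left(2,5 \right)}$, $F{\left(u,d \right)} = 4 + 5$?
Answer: $118098$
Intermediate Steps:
$F{\left(u,d \right)} = 9$
$a{\left(Y,E \right)} = 3 - 2 E$ ($a{\left(Y,E \right)} = \left(-3 + E\right) \left(-1\right) - E = \left(3 - E\right) - E = 3 - 2 E$)
$v{\left(D \right)} = 6561$ ($v{\left(D \right)} = 9^{4} = 6561$)
$j{\left(s \right)} = -6 + 4 s$ ($j{\left(s \right)} = \left(3 - 2 s\right) \left(1 - 3\right) = \left(3 - 2 s\right) \left(-2\right) = -6 + 4 s$)
$v{\left(1 \right)} j{\left(6 \right)} = 6561 \left(-6 + 4 \cdot 6\right) = 6561 \left(-6 + 24\right) = 6561 \cdot 18 = 118098$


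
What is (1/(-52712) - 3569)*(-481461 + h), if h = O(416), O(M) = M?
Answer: 90498576859805/52712 ≈ 1.7168e+9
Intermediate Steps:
h = 416
(1/(-52712) - 3569)*(-481461 + h) = (1/(-52712) - 3569)*(-481461 + 416) = (-1/52712 - 3569)*(-481045) = -188129129/52712*(-481045) = 90498576859805/52712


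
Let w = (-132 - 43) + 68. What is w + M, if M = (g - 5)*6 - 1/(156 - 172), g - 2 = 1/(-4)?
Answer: -2023/16 ≈ -126.44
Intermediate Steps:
g = 7/4 (g = 2 + 1/(-4) = 2 + 1*(-1/4) = 2 - 1/4 = 7/4 ≈ 1.7500)
w = -107 (w = -175 + 68 = -107)
M = -311/16 (M = (7/4 - 5)*6 - 1/(156 - 172) = -13/4*6 - 1/(-16) = -39/2 - 1*(-1/16) = -39/2 + 1/16 = -311/16 ≈ -19.438)
w + M = -107 - 311/16 = -2023/16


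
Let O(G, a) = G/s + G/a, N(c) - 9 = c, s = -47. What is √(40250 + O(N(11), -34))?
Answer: 2*√6423748265/799 ≈ 200.62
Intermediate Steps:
N(c) = 9 + c
O(G, a) = -G/47 + G/a (O(G, a) = G/(-47) + G/a = G*(-1/47) + G/a = -G/47 + G/a)
√(40250 + O(N(11), -34)) = √(40250 + (-(9 + 11)/47 + (9 + 11)/(-34))) = √(40250 + (-1/47*20 + 20*(-1/34))) = √(40250 + (-20/47 - 10/17)) = √(40250 - 810/799) = √(32158940/799) = 2*√6423748265/799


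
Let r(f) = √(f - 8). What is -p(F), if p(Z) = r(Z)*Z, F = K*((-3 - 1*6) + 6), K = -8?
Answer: -96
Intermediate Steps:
r(f) = √(-8 + f)
F = 24 (F = -8*((-3 - 1*6) + 6) = -8*((-3 - 6) + 6) = -8*(-9 + 6) = -8*(-3) = 24)
p(Z) = Z*√(-8 + Z) (p(Z) = √(-8 + Z)*Z = Z*√(-8 + Z))
-p(F) = -24*√(-8 + 24) = -24*√16 = -24*4 = -1*96 = -96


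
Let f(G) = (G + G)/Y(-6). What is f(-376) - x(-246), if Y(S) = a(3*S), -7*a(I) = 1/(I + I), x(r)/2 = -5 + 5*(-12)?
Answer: -189374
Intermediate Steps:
x(r) = -130 (x(r) = 2*(-5 + 5*(-12)) = 2*(-5 - 60) = 2*(-65) = -130)
a(I) = -1/(14*I) (a(I) = -1/(7*(I + I)) = -1/(2*I)/7 = -1/(14*I))
Y(S) = -1/(42*S) (Y(S) = -1/(3*S)/14 = -1/(42*S))
f(G) = 504*G (f(G) = (G + G)/((-1/42/(-6))) = (2*G)/((-1/42*(-⅙))) = (2*G)/(1/252) = (2*G)*252 = 504*G)
f(-376) - x(-246) = 504*(-376) - 1*(-130) = -189504 + 130 = -189374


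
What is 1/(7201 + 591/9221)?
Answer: 9221/66401012 ≈ 0.00013887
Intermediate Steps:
1/(7201 + 591/9221) = 1/(66401012/9221) = 9221/66401012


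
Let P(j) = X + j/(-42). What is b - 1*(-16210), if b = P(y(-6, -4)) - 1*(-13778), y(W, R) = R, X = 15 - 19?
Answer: 629666/21 ≈ 29984.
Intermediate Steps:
X = -4
P(j) = -4 - j/42 (P(j) = -4 + j/(-42) = -4 + j*(-1/42) = -4 - j/42)
b = 289256/21 (b = (-4 - 1/42*(-4)) - 1*(-13778) = (-4 + 2/21) + 13778 = -82/21 + 13778 = 289256/21 ≈ 13774.)
b - 1*(-16210) = 289256/21 - 1*(-16210) = 289256/21 + 16210 = 629666/21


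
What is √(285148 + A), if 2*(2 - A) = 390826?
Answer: √89737 ≈ 299.56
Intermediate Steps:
A = -195411 (A = 2 - ½*390826 = 2 - 195413 = -195411)
√(285148 + A) = √(285148 - 195411) = √89737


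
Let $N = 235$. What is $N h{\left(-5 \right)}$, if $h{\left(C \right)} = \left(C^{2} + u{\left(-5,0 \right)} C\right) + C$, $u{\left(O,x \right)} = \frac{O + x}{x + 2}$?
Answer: $\frac{15275}{2} \approx 7637.5$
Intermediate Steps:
$u{\left(O,x \right)} = \frac{O + x}{2 + x}$
$h{\left(C \right)} = C^{2} - \frac{3 C}{2}$ ($h{\left(C \right)} = \left(C^{2} + \frac{-5 + 0}{2 + 0} C\right) + C = \left(C^{2} + \frac{1}{2} \left(-5\right) C\right) + C = \left(C^{2} - \frac{5 C}{2}\right) + C = C^{2} - \frac{3 C}{2}$)
$N h{\left(-5 \right)} = 235 \cdot \frac{1}{2} \left(-5\right) \left(-3 + 2 \left(-5\right)\right) = 235 \cdot \frac{1}{2} \left(-5\right) \left(-3 - 10\right) = 235 \cdot \frac{1}{2} \left(-5\right) \left(-13\right) = 235 \cdot \frac{65}{2} = \frac{15275}{2}$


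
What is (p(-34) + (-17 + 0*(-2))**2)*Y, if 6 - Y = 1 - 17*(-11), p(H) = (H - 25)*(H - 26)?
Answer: -696878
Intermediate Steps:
p(H) = (-26 + H)*(-25 + H) (p(H) = (-25 + H)*(-26 + H) = (-26 + H)*(-25 + H))
Y = -182 (Y = 6 - (1 - 17*(-11)) = 6 - (1 + 187) = 6 - 1*188 = 6 - 188 = -182)
(p(-34) + (-17 + 0*(-2))**2)*Y = ((650 + (-34)**2 - 51*(-34)) + (-17 + 0*(-2))**2)*(-182) = ((650 + 1156 + 1734) + (-17 + 0)**2)*(-182) = (3540 + (-17)**2)*(-182) = (3540 + 289)*(-182) = 3829*(-182) = -696878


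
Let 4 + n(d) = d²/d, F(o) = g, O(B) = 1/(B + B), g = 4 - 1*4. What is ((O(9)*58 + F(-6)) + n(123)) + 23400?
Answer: 211700/9 ≈ 23522.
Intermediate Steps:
g = 0 (g = 4 - 4 = 0)
O(B) = 1/(2*B)
F(o) = 0
n(d) = -4 + d (n(d) = -4 + d²/d = -4 + d)
((O(9)*58 + F(-6)) + n(123)) + 23400 = ((((½)/9)*58 + 0) + (-4 + 123)) + 23400 = ((((½)*(⅑))*58 + 0) + 119) + 23400 = (((1/18)*58 + 0) + 119) + 23400 = ((29/9 + 0) + 119) + 23400 = (29/9 + 119) + 23400 = 1100/9 + 23400 = 211700/9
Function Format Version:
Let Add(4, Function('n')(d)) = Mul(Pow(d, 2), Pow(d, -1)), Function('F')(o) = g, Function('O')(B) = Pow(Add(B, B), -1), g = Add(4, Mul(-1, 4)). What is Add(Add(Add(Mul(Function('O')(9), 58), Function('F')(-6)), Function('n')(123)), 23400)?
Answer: Rational(211700, 9) ≈ 23522.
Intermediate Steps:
g = 0 (g = Add(4, -4) = 0)
Function('O')(B) = Mul(Rational(1, 2), Pow(B, -1)) (Function('O')(B) = Pow(Mul(2, B), -1) = Mul(Rational(1, 2), Pow(B, -1)))
Function('F')(o) = 0
Function('n')(d) = Add(-4, d) (Function('n')(d) = Add(-4, Mul(Pow(d, 2), Pow(d, -1))) = Add(-4, d))
Add(Add(Add(Mul(Function('O')(9), 58), Function('F')(-6)), Function('n')(123)), 23400) = Add(Add(Add(Mul(Mul(Rational(1, 2), Pow(9, -1)), 58), 0), Add(-4, 123)), 23400) = Add(Add(Add(Mul(Mul(Rational(1, 2), Rational(1, 9)), 58), 0), 119), 23400) = Add(Add(Add(Mul(Rational(1, 18), 58), 0), 119), 23400) = Add(Add(Add(Rational(29, 9), 0), 119), 23400) = Add(Add(Rational(29, 9), 119), 23400) = Add(Rational(1100, 9), 23400) = Rational(211700, 9)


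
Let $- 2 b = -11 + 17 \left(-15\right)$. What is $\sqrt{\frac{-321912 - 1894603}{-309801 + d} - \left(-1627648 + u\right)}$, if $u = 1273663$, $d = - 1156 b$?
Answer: $\frac{8 \sqrt{1188507834220855}}{463549} \approx 594.97$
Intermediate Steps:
$b = 133$ ($b = - \frac{-11 + 17 \left(-15\right)}{2} = - \frac{-11 - 255}{2} = \left(- \frac{1}{2}\right) \left(-266\right) = 133$)
$d = -153748$ ($d = \left(-1156\right) 133 = -153748$)
$\sqrt{\frac{-321912 - 1894603}{-309801 + d} - \left(-1627648 + u\right)} = \sqrt{\frac{-321912 - 1894603}{-309801 - 153748} + \left(1627648 - 1273663\right)} = \sqrt{- \frac{2216515}{-463549} + \left(1627648 - 1273663\right)} = \sqrt{\left(-2216515\right) \left(- \frac{1}{463549}\right) + 353985} = \sqrt{\frac{2216515}{463549} + 353985} = \sqrt{\frac{164091609280}{463549}} = \frac{8 \sqrt{1188507834220855}}{463549}$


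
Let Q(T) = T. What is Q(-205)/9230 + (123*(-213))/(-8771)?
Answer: 48003743/16191266 ≈ 2.9648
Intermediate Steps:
Q(-205)/9230 + (123*(-213))/(-8771) = -205/9230 + (123*(-213))/(-8771) = -205*1/9230 - 26199*(-1/8771) = -41/1846 + 26199/8771 = 48003743/16191266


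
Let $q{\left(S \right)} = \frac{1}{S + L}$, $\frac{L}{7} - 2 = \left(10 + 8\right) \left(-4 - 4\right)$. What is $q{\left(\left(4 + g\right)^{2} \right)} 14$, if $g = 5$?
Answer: $- \frac{14}{913} \approx -0.015334$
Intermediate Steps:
$L = -994$ ($L = 14 + 7 \left(10 + 8\right) \left(-4 - 4\right) = 14 + 7 \cdot 18 \left(-8\right) = 14 + 7 \left(-144\right) = 14 - 1008 = -994$)
$q{\left(S \right)} = \frac{1}{-994 + S}$ ($q{\left(S \right)} = \frac{1}{S - 994} = \frac{1}{-994 + S}$)
$q{\left(\left(4 + g\right)^{2} \right)} 14 = \frac{1}{-994 + \left(4 + 5\right)^{2}} \cdot 14 = \frac{1}{-994 + 9^{2}} \cdot 14 = \frac{1}{-994 + 81} \cdot 14 = \frac{1}{-913} \cdot 14 = \left(- \frac{1}{913}\right) 14 = - \frac{14}{913}$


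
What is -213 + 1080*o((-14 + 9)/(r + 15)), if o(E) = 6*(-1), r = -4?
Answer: -6693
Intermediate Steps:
o(E) = -6
-213 + 1080*o((-14 + 9)/(r + 15)) = -213 + 1080*(-6) = -213 - 6480 = -6693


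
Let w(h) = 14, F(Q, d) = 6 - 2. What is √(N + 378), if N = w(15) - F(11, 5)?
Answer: 2*√97 ≈ 19.698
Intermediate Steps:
F(Q, d) = 4
N = 10 (N = 14 - 1*4 = 14 - 4 = 10)
√(N + 378) = √(10 + 378) = √388 = 2*√97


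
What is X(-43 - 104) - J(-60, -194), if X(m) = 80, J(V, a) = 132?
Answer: -52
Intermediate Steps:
X(-43 - 104) - J(-60, -194) = 80 - 1*132 = 80 - 132 = -52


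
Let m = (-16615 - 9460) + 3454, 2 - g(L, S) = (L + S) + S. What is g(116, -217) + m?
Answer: -22301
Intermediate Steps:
g(L, S) = 2 - L - 2*S (g(L, S) = 2 - ((L + S) + S) = 2 - (L + 2*S) = 2 + (-L - 2*S) = 2 - L - 2*S)
m = -22621 (m = -26075 + 3454 = -22621)
g(116, -217) + m = (2 - 1*116 - 2*(-217)) - 22621 = (2 - 116 + 434) - 22621 = 320 - 22621 = -22301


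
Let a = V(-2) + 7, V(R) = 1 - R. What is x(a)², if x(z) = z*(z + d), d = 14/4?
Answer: 18225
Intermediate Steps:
d = 7/2 (d = 14*(¼) = 7/2 ≈ 3.5000)
a = 10 (a = (1 - 1*(-2)) + 7 = (1 + 2) + 7 = 3 + 7 = 10)
x(z) = z*(7/2 + z) (x(z) = z*(z + 7/2) = z*(7/2 + z))
x(a)² = ((½)*10*(7 + 2*10))² = ((½)*10*(7 + 20))² = ((½)*10*27)² = 135² = 18225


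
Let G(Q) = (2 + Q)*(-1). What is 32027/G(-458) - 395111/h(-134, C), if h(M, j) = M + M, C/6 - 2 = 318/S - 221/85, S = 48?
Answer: 47188463/30552 ≈ 1544.5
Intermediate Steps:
G(Q) = -2 - Q
C = 723/20 (C = 12 + 6*(318/48 - 221/85) = 12 + 6*(318*(1/48) - 221*1/85) = 12 + 6*(53/8 - 13/5) = 12 + 6*(161/40) = 12 + 483/20 = 723/20 ≈ 36.150)
h(M, j) = 2*M
32027/G(-458) - 395111/h(-134, C) = 32027/(-2 - 1*(-458)) - 395111/(2*(-134)) = 32027/(-2 + 458) - 395111/(-268) = 32027/456 - 395111*(-1/268) = 32027*(1/456) + 395111/268 = 32027/456 + 395111/268 = 47188463/30552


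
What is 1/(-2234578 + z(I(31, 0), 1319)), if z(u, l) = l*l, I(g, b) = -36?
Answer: -1/494817 ≈ -2.0209e-6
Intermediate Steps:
z(u, l) = l²
1/(-2234578 + z(I(31, 0), 1319)) = 1/(-2234578 + 1319²) = 1/(-2234578 + 1739761) = 1/(-494817) = -1/494817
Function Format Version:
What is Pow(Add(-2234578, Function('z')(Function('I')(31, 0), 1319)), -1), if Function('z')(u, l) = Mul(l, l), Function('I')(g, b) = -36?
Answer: Rational(-1, 494817) ≈ -2.0209e-6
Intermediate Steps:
Function('z')(u, l) = Pow(l, 2)
Pow(Add(-2234578, Function('z')(Function('I')(31, 0), 1319)), -1) = Pow(Add(-2234578, Pow(1319, 2)), -1) = Pow(Add(-2234578, 1739761), -1) = Pow(-494817, -1) = Rational(-1, 494817)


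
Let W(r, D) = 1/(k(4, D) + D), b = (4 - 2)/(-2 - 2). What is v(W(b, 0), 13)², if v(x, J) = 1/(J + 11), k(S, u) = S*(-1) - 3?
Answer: 1/576 ≈ 0.0017361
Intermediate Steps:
b = -½ (b = 2/(-4) = 2*(-¼) = -½ ≈ -0.50000)
k(S, u) = -3 - S (k(S, u) = -S - 3 = -3 - S)
W(r, D) = 1/(-7 + D) (W(r, D) = 1/((-3 - 1*4) + D) = 1/((-3 - 4) + D) = 1/(-7 + D))
v(x, J) = 1/(11 + J)
v(W(b, 0), 13)² = (1/(11 + 13))² = (1/24)² = 1/576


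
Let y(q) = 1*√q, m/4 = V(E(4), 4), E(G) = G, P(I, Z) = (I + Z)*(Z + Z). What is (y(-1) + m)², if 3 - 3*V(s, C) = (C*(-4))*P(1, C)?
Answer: 6615175/9 + 5144*I/3 ≈ 7.3502e+5 + 1714.7*I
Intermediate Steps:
P(I, Z) = 2*Z*(I + Z) (P(I, Z) = (I + Z)*(2*Z) = 2*Z*(I + Z))
V(s, C) = 1 + 8*C²*(1 + C)/3 (V(s, C) = 1 - C*(-4)*2*C*(1 + C)/3 = 1 - (-4*C)*2*C*(1 + C)/3 = 1 - (-8)*C²*(1 + C)/3 = 1 + 8*C²*(1 + C)/3)
m = 2572/3 (m = 4*(1 + (8/3)*4²*(1 + 4)) = 4*(1 + (8/3)*16*5) = 4*(1 + 640/3) = 4*(643/3) = 2572/3 ≈ 857.33)
y(q) = √q
(y(-1) + m)² = (√(-1) + 2572/3)² = (I + 2572/3)² = (2572/3 + I)²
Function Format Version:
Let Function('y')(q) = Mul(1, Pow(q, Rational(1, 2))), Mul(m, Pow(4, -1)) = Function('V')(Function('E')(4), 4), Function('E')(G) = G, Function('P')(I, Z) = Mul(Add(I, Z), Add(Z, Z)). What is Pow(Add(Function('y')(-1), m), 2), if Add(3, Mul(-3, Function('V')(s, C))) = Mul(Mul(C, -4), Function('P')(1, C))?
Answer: Add(Rational(6615175, 9), Mul(Rational(5144, 3), I)) ≈ Add(7.3502e+5, Mul(1714.7, I))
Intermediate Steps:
Function('P')(I, Z) = Mul(2, Z, Add(I, Z)) (Function('P')(I, Z) = Mul(Add(I, Z), Mul(2, Z)) = Mul(2, Z, Add(I, Z)))
Function('V')(s, C) = Add(1, Mul(Rational(8, 3), Pow(C, 2), Add(1, C))) (Function('V')(s, C) = Add(1, Mul(Rational(-1, 3), Mul(Mul(C, -4), Mul(2, C, Add(1, C))))) = Add(1, Mul(Rational(-1, 3), Mul(Mul(-4, C), Mul(2, C, Add(1, C))))) = Add(1, Mul(Rational(-1, 3), Mul(-8, Pow(C, 2), Add(1, C)))) = Add(1, Mul(Rational(8, 3), Pow(C, 2), Add(1, C))))
m = Rational(2572, 3) (m = Mul(4, Add(1, Mul(Rational(8, 3), Pow(4, 2), Add(1, 4)))) = Mul(4, Add(1, Mul(Rational(8, 3), 16, 5))) = Mul(4, Add(1, Rational(640, 3))) = Mul(4, Rational(643, 3)) = Rational(2572, 3) ≈ 857.33)
Function('y')(q) = Pow(q, Rational(1, 2))
Pow(Add(Function('y')(-1), m), 2) = Pow(Add(Pow(-1, Rational(1, 2)), Rational(2572, 3)), 2) = Pow(Add(I, Rational(2572, 3)), 2) = Pow(Add(Rational(2572, 3), I), 2)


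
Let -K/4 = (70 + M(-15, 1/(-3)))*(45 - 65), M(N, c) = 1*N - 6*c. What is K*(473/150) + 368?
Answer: 73736/5 ≈ 14747.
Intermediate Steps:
M(N, c) = N - 6*c
K = 4560 (K = -4*(70 + (-15 - 6/(-3)))*(45 - 65) = -4*(70 + (-15 - 6*(-⅓)))*(-20) = -4*(70 + (-15 + 2))*(-20) = -4*(70 - 13)*(-20) = -228*(-20) = -4*(-1140) = 4560)
K*(473/150) + 368 = 4560*(473/150) + 368 = 71896/5 + 368 = 73736/5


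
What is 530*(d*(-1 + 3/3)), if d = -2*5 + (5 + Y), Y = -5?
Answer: 0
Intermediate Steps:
d = -10 (d = -2*5 + (5 - 5) = -10 + 0 = -10)
530*(d*(-1 + 3/3)) = 530*(-10*(-1 + 3/3)) = 530*(-10*(-1 + 3*(⅓))) = 530*(-10*(-1 + 1)) = 530*(-10*0) = 530*0 = 0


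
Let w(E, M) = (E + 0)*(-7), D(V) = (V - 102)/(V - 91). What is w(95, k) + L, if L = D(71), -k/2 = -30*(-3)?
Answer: -13269/20 ≈ -663.45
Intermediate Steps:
k = -180 (k = -(-12)*5*(-3) = -(-12)*(-15) = -2*90 = -180)
D(V) = (-102 + V)/(-91 + V)
w(E, M) = -7*E (w(E, M) = E*(-7) = -7*E)
L = 31/20 (L = (-102 + 71)/(-91 + 71) = -31/(-20) = -1/20*(-31) = 31/20 ≈ 1.5500)
w(95, k) + L = -7*95 + 31/20 = -665 + 31/20 = -13269/20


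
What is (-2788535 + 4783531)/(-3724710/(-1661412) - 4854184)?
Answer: -552418382392/1344132637183 ≈ -0.41098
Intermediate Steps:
(-2788535 + 4783531)/(-3724710/(-1661412) - 4854184) = 1994996/(-3724710*(-1/1661412) - 4854184) = 1994996/(620785/276902 - 4854184) = 1994996/(-1344132637183/276902) = 1994996*(-276902/1344132637183) = -552418382392/1344132637183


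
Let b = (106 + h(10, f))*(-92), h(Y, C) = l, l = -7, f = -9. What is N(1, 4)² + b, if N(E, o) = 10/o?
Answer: -36407/4 ≈ -9101.8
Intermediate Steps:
h(Y, C) = -7
b = -9108 (b = (106 - 7)*(-92) = 99*(-92) = -9108)
N(1, 4)² + b = (10/4)² - 9108 = (10*(¼))² - 9108 = (5/2)² - 9108 = 25/4 - 9108 = -36407/4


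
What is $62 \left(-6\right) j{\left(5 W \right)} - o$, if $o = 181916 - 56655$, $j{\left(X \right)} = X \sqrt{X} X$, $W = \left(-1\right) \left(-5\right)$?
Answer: $-1287761$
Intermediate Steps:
$W = 5$
$j{\left(X \right)} = X^{\frac{5}{2}}$ ($j{\left(X \right)} = X^{\frac{3}{2}} X = X^{\frac{5}{2}}$)
$o = 125261$ ($o = 181916 - 56655 = 125261$)
$62 \left(-6\right) j{\left(5 W \right)} - o = 62 \left(-6\right) \left(5 \cdot 5\right)^{\frac{5}{2}} - 125261 = - 372 \cdot 25^{\frac{5}{2}} - 125261 = \left(-372\right) 3125 - 125261 = -1162500 - 125261 = -1287761$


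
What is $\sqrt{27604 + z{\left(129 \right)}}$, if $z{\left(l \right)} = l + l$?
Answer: $\sqrt{27862} \approx 166.92$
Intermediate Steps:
$z{\left(l \right)} = 2 l$
$\sqrt{27604 + z{\left(129 \right)}} = \sqrt{27604 + 2 \cdot 129} = \sqrt{27604 + 258} = \sqrt{27862}$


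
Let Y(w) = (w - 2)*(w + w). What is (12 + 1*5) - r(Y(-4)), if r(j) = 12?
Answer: 5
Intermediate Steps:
Y(w) = 2*w*(-2 + w) (Y(w) = (-2 + w)*(2*w) = 2*w*(-2 + w))
(12 + 1*5) - r(Y(-4)) = (12 + 1*5) - 1*12 = (12 + 5) - 12 = 17 - 12 = 5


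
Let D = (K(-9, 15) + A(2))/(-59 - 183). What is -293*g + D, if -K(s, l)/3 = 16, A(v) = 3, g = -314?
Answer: 22264529/242 ≈ 92002.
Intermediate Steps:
K(s, l) = -48 (K(s, l) = -3*16 = -48)
D = 45/242 (D = (-48 + 3)/(-59 - 183) = -45/(-242) = -45*(-1/242) = 45/242 ≈ 0.18595)
-293*g + D = -293*(-314) + 45/242 = 92002 + 45/242 = 22264529/242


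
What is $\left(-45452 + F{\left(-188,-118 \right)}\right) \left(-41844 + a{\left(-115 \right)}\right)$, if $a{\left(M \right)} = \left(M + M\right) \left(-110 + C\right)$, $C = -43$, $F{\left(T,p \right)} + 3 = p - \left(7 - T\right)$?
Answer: $304540272$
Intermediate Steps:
$F{\left(T,p \right)} = -10 + T + p$ ($F{\left(T,p \right)} = -3 - \left(7 - T - p\right) = -3 + \left(p + \left(-7 + T\right)\right) = -3 + \left(-7 + T + p\right) = -10 + T + p$)
$a{\left(M \right)} = - 306 M$ ($a{\left(M \right)} = \left(M + M\right) \left(-110 - 43\right) = 2 M \left(-153\right) = - 306 M$)
$\left(-45452 + F{\left(-188,-118 \right)}\right) \left(-41844 + a{\left(-115 \right)}\right) = \left(-45452 - 316\right) \left(-41844 - -35190\right) = \left(-45452 - 316\right) \left(-41844 + 35190\right) = \left(-45768\right) \left(-6654\right) = 304540272$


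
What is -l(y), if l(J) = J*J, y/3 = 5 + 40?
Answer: -18225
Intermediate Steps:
y = 135 (y = 3*(5 + 40) = 3*45 = 135)
l(J) = J²
-l(y) = -1*135² = -1*18225 = -18225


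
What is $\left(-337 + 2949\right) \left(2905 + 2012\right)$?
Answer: $12843204$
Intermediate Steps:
$\left(-337 + 2949\right) \left(2905 + 2012\right) = 2612 \cdot 4917 = 12843204$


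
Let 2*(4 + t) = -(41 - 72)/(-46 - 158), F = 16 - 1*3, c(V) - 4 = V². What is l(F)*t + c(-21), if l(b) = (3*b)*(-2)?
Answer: 51879/68 ≈ 762.93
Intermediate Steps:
c(V) = 4 + V²
F = 13 (F = 16 - 3 = 13)
t = -1663/408 (t = -4 + (-(41 - 72)/(-46 - 158))/2 = -4 + (-(-31)/(-204))/2 = -4 + (-(-31)*(-1)/204)/2 = -4 + (-1*31/204)/2 = -4 + (½)*(-31/204) = -4 - 31/408 = -1663/408 ≈ -4.0760)
l(b) = -6*b
l(F)*t + c(-21) = -6*13*(-1663/408) + (4 + (-21)²) = -78*(-1663/408) + (4 + 441) = 21619/68 + 445 = 51879/68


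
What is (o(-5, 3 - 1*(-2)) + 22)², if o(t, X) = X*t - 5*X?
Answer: 784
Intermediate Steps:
o(t, X) = -5*X + X*t
(o(-5, 3 - 1*(-2)) + 22)² = ((3 - 1*(-2))*(-5 - 5) + 22)² = ((3 + 2)*(-10) + 22)² = (5*(-10) + 22)² = (-50 + 22)² = (-28)² = 784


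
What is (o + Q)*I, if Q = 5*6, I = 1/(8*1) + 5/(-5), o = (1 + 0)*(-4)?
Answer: -91/4 ≈ -22.750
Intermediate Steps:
o = -4 (o = 1*(-4) = -4)
I = -7/8 (I = (⅛)*1 + 5*(-⅕) = ⅛ - 1 = -7/8 ≈ -0.87500)
Q = 30
(o + Q)*I = (-4 + 30)*(-7/8) = 26*(-7/8) = -91/4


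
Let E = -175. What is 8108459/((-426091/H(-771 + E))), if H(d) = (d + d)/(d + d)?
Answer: -8108459/426091 ≈ -19.030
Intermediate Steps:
H(d) = 1 (H(d) = (2*d)/((2*d)) = (2*d)*(1/(2*d)) = 1)
8108459/((-426091/H(-771 + E))) = 8108459/((-426091/1)) = 8108459/((-426091*1)) = 8108459/(-426091) = 8108459*(-1/426091) = -8108459/426091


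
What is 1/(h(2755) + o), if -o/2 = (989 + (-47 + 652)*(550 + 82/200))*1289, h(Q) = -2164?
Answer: -10/8610207789 ≈ -1.1614e-9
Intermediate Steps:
o = -8610186149/10 (o = -2*(989 + (-47 + 652)*(550 + 82/200))*1289 = -2*(989 + 605*(550 + 82*(1/200)))*1289 = -2*(989 + 605*(550 + 41/100))*1289 = -2*(989 + 605*(55041/100))*1289 = -2*(989 + 6659961/20)*1289 = -6679741*1289/10 = -2*8610186149/20 = -8610186149/10 ≈ -8.6102e+8)
1/(h(2755) + o) = 1/(-2164 - 8610186149/10) = 1/(-8610207789/10) = -10/8610207789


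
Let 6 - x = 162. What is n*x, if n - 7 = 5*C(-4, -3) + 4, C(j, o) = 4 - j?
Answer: -7956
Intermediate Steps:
x = -156 (x = 6 - 1*162 = 6 - 162 = -156)
n = 51 (n = 7 + (5*(4 - 1*(-4)) + 4) = 7 + (5*(4 + 4) + 4) = 7 + (5*8 + 4) = 7 + (40 + 4) = 7 + 44 = 51)
n*x = 51*(-156) = -7956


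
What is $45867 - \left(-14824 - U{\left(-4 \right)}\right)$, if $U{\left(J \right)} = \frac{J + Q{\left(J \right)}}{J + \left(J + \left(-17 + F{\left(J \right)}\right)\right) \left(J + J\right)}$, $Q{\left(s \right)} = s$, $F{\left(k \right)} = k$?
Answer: $\frac{2973857}{49} \approx 60691.0$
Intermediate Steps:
$U{\left(J \right)} = \frac{2 J}{J + 2 J \left(-17 + 2 J\right)}$ ($U{\left(J \right)} = \frac{J + J}{J + \left(J + \left(-17 + J\right)\right) \left(J + J\right)} = \frac{2 J}{J + \left(-17 + 2 J\right) 2 J} = \frac{2 J}{J + 2 J \left(-17 + 2 J\right)}$)
$45867 - \left(-14824 - U{\left(-4 \right)}\right) = 45867 - \left(-14824 - \frac{2}{-33 + 4 \left(-4\right)}\right) = 45867 - \left(-14824 - \frac{2}{-33 - 16}\right) = 45867 - \left(-14824 - \frac{2}{-49}\right) = 45867 - \left(-14824 - 2 \left(- \frac{1}{49}\right)\right) = 45867 - \left(-14824 - - \frac{2}{49}\right) = 45867 - \left(-14824 + \frac{2}{49}\right) = 45867 - - \frac{726374}{49} = 45867 + \frac{726374}{49} = \frac{2973857}{49}$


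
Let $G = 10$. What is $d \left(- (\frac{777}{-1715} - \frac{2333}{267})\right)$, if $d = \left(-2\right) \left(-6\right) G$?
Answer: $\frac{4809776}{4361} \approx 1102.9$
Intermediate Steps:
$d = 120$ ($d = \left(-2\right) \left(-6\right) 10 = 12 \cdot 10 = 120$)
$d \left(- (\frac{777}{-1715} - \frac{2333}{267})\right) = 120 \left(- (\frac{777}{-1715} - \frac{2333}{267})\right) = 120 \left(- (777 \left(- \frac{1}{1715}\right) - \frac{2333}{267})\right) = 120 \left(- (- \frac{111}{245} - \frac{2333}{267})\right) = 120 \left(\left(-1\right) \left(- \frac{601222}{65415}\right)\right) = 120 \cdot \frac{601222}{65415} = \frac{4809776}{4361}$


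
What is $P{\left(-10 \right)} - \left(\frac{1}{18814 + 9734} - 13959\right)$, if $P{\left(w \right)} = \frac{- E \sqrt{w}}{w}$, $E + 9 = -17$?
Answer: $\frac{398501531}{28548} - \frac{13 i \sqrt{10}}{5} \approx 13959.0 - 8.2219 i$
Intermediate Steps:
$E = -26$ ($E = -9 - 17 = -26$)
$P{\left(w \right)} = \frac{26}{\sqrt{w}}$ ($P{\left(w \right)} = \frac{\left(-1\right) \left(-26\right) \sqrt{w}}{w} = \frac{26 \sqrt{w}}{w} = \frac{26}{\sqrt{w}}$)
$P{\left(-10 \right)} - \left(\frac{1}{18814 + 9734} - 13959\right) = \frac{26}{i \sqrt{10}} - \left(\frac{1}{18814 + 9734} - 13959\right) = 26 \left(- \frac{i \sqrt{10}}{10}\right) - \left(\frac{1}{28548} - 13959\right) = - \frac{13 i \sqrt{10}}{5} - \left(\frac{1}{28548} - 13959\right) = - \frac{13 i \sqrt{10}}{5} - - \frac{398501531}{28548} = - \frac{13 i \sqrt{10}}{5} + \frac{398501531}{28548} = \frac{398501531}{28548} - \frac{13 i \sqrt{10}}{5}$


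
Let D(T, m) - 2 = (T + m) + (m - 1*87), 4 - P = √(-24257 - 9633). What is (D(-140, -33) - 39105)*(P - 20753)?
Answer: 817427604 + 39396*I*√33890 ≈ 8.1743e+8 + 7.2525e+6*I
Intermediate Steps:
P = 4 - I*√33890 (P = 4 - √(-24257 - 9633) = 4 - √(-33890) = 4 - I*√33890 ≈ 4.0 - 184.09*I)
D(T, m) = -85 + T + 2*m (D(T, m) = 2 + ((T + m) + (m - 1*87)) = 2 + ((T + m) + (m - 87)) = 2 + ((T + m) + (-87 + m)) = 2 + (-87 + T + 2*m) = -85 + T + 2*m)
(D(-140, -33) - 39105)*(P - 20753) = ((-85 - 140 + 2*(-33)) - 39105)*((4 - I*√33890) - 20753) = ((-85 - 140 - 66) - 39105)*(-20749 - I*√33890) = (-291 - 39105)*(-20749 - I*√33890) = -39396*(-20749 - I*√33890) = 817427604 + 39396*I*√33890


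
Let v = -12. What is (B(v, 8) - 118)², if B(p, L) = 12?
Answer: 11236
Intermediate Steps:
(B(v, 8) - 118)² = (12 - 118)² = (-106)² = 11236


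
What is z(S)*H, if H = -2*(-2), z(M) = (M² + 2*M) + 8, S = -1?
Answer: 28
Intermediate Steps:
z(M) = 8 + M² + 2*M
H = 4
z(S)*H = (8 + (-1)² + 2*(-1))*4 = (8 + 1 - 2)*4 = 7*4 = 28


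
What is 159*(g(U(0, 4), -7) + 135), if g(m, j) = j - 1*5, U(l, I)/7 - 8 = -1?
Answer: 19557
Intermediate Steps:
U(l, I) = 49 (U(l, I) = 56 + 7*(-1) = 56 - 7 = 49)
g(m, j) = -5 + j (g(m, j) = j - 5 = -5 + j)
159*(g(U(0, 4), -7) + 135) = 159*((-5 - 7) + 135) = 159*(-12 + 135) = 159*123 = 19557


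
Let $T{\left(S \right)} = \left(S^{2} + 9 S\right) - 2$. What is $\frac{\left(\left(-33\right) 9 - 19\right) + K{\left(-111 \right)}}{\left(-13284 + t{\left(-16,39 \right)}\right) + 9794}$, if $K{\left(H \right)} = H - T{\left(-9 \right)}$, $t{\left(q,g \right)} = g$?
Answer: $\frac{25}{203} \approx 0.12315$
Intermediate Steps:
$T{\left(S \right)} = -2 + S^{2} + 9 S$
$K{\left(H \right)} = 2 + H$ ($K{\left(H \right)} = H - \left(-2 + \left(-9\right)^{2} + 9 \left(-9\right)\right) = H - \left(-2 + 81 - 81\right) = H - -2 = H + 2 = 2 + H$)
$\frac{\left(\left(-33\right) 9 - 19\right) + K{\left(-111 \right)}}{\left(-13284 + t{\left(-16,39 \right)}\right) + 9794} = \frac{\left(\left(-33\right) 9 - 19\right) + \left(2 - 111\right)}{\left(-13284 + 39\right) + 9794} = \frac{\left(-297 - 19\right) - 109}{-13245 + 9794} = \frac{-316 - 109}{-3451} = \left(-425\right) \left(- \frac{1}{3451}\right) = \frac{25}{203}$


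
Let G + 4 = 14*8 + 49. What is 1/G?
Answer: 1/157 ≈ 0.0063694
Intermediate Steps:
G = 157 (G = -4 + (14*8 + 49) = -4 + (112 + 49) = -4 + 161 = 157)
1/G = 1/157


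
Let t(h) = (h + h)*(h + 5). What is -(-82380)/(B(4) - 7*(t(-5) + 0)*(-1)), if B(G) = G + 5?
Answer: 27460/3 ≈ 9153.3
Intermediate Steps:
B(G) = 5 + G
t(h) = 2*h*(5 + h) (t(h) = (2*h)*(5 + h) = 2*h*(5 + h))
-(-82380)/(B(4) - 7*(t(-5) + 0)*(-1)) = -(-82380)/((5 + 4) - 7*(2*(-5)*(5 - 5) + 0)*(-1)) = -(-82380)/(9 - 7*(2*(-5)*0 + 0)*(-1)) = -(-82380)/(9 - 7*(0 + 0)*(-1)) = -(-82380)/(9 - 0*(-1)) = -(-82380)/(9 - 7*0) = -(-82380)/(9 + 0) = -(-82380)/9 = -15*(-5492/9) = 27460/3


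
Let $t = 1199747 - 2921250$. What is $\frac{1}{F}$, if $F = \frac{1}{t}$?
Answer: $-1721503$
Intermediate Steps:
$t = -1721503$
$F = - \frac{1}{1721503}$ ($F = \frac{1}{-1721503} = - \frac{1}{1721503} \approx -5.8089 \cdot 10^{-7}$)
$\frac{1}{F} = \frac{1}{- \frac{1}{1721503}} = -1721503$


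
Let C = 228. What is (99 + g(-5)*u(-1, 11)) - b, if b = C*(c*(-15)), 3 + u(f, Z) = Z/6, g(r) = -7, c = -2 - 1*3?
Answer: -101957/6 ≈ -16993.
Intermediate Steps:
c = -5 (c = -2 - 3 = -5)
u(f, Z) = -3 + Z/6
b = 17100 (b = 228*(-5*(-15)) = 228*75 = 17100)
(99 + g(-5)*u(-1, 11)) - b = (99 - 7*(-3 + (⅙)*11)) - 1*17100 = (99 - 7*(-3 + 11/6)) - 17100 = (99 - 7*(-7/6)) - 17100 = (99 + 49/6) - 17100 = 643/6 - 17100 = -101957/6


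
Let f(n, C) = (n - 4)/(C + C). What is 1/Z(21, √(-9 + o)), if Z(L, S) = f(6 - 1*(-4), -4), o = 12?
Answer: -4/3 ≈ -1.3333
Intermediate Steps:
f(n, C) = (-4 + n)/(2*C) (f(n, C) = (-4 + n)/((2*C)) = (-4 + n)*(1/(2*C)) = (-4 + n)/(2*C))
Z(L, S) = -¾ (Z(L, S) = (½)*(-4 + (6 - 1*(-4)))/(-4) = (½)*(-¼)*(-4 + (6 + 4)) = (½)*(-¼)*(-4 + 10) = (½)*(-¼)*6 = -¾)
1/Z(21, √(-9 + o)) = 1/(-¾) = -4/3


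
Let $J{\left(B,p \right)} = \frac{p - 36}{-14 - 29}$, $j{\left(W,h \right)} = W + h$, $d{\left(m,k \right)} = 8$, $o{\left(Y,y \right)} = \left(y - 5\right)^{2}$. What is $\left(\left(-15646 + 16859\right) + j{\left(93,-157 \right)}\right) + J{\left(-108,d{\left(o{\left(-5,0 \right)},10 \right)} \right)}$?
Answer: $\frac{49435}{43} \approx 1149.7$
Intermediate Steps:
$o{\left(Y,y \right)} = \left(-5 + y\right)^{2}$
$J{\left(B,p \right)} = \frac{36}{43} - \frac{p}{43}$ ($J{\left(B,p \right)} = \frac{-36 + p}{-43} = \left(-36 + p\right) \left(- \frac{1}{43}\right) = \frac{36}{43} - \frac{p}{43}$)
$\left(\left(-15646 + 16859\right) + j{\left(93,-157 \right)}\right) + J{\left(-108,d{\left(o{\left(-5,0 \right)},10 \right)} \right)} = \left(\left(-15646 + 16859\right) + \left(93 - 157\right)\right) + \left(\frac{36}{43} - \frac{8}{43}\right) = \left(1213 - 64\right) + \left(\frac{36}{43} - \frac{8}{43}\right) = 1149 + \frac{28}{43} = \frac{49435}{43}$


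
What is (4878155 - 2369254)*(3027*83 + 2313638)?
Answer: 6435027487979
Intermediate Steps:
(4878155 - 2369254)*(3027*83 + 2313638) = 2508901*(251241 + 2313638) = 2508901*2564879 = 6435027487979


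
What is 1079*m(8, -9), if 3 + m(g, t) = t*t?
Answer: 84162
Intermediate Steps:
m(g, t) = -3 + t² (m(g, t) = -3 + t*t = -3 + t²)
1079*m(8, -9) = 1079*(-3 + (-9)²) = 1079*(-3 + 81) = 1079*78 = 84162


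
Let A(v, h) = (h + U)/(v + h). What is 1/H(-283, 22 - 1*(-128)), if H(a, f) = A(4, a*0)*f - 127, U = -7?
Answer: -2/779 ≈ -0.0025674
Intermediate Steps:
A(v, h) = (-7 + h)/(h + v) (A(v, h) = (h - 7)/(v + h) = (-7 + h)/(h + v))
H(a, f) = -127 - 7*f/4 (H(a, f) = ((-7 + a*0)/(a*0 + 4))*f - 127 = ((-7 + 0)/(0 + 4))*f - 127 = (-7/4)*f - 127 = ((1/4)*(-7))*f - 127 = -7*f/4 - 127 = -127 - 7*f/4)
1/H(-283, 22 - 1*(-128)) = 1/(-127 - 7*(22 - 1*(-128))/4) = 1/(-127 - 7*(22 + 128)/4) = 1/(-127 - 7/4*150) = 1/(-127 - 525/2) = 1/(-779/2) = -2/779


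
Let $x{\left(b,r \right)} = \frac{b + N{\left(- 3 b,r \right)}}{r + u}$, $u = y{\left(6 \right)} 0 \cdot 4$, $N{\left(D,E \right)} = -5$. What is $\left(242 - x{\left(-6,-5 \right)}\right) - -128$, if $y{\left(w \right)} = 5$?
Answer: $\frac{1839}{5} \approx 367.8$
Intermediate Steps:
$u = 0$ ($u = 5 \cdot 0 \cdot 4 = 0 \cdot 4 = 0$)
$x{\left(b,r \right)} = \frac{-5 + b}{r}$ ($x{\left(b,r \right)} = \frac{b - 5}{r + 0} = \frac{-5 + b}{r}$)
$\left(242 - x{\left(-6,-5 \right)}\right) - -128 = \left(242 - \frac{-5 - 6}{-5}\right) - -128 = \left(242 - \left(- \frac{1}{5}\right) \left(-11\right)\right) + 128 = \left(242 - \frac{11}{5}\right) + 128 = \frac{1199}{5} + 128 = \frac{1839}{5}$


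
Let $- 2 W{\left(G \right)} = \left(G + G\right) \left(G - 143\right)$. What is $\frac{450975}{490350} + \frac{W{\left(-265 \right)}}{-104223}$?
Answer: $\frac{63503879}{32448094} \approx 1.9571$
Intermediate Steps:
$W{\left(G \right)} = - G \left(-143 + G\right)$ ($W{\left(G \right)} = - \frac{\left(G + G\right) \left(G - 143\right)}{2} = - \frac{2 G \left(-143 + G\right)}{2} = - G \left(-143 + G\right)$)
$\frac{450975}{490350} + \frac{W{\left(-265 \right)}}{-104223} = \frac{450975}{490350} + \frac{\left(-265\right) \left(143 - -265\right)}{-104223} = 450975 \cdot \frac{1}{490350} + - 265 \left(143 + 265\right) \left(- \frac{1}{104223}\right) = \frac{859}{934} + \left(-265\right) 408 \left(- \frac{1}{104223}\right) = \frac{859}{934} - - \frac{36040}{34741} = \frac{859}{934} + \frac{36040}{34741} = \frac{63503879}{32448094}$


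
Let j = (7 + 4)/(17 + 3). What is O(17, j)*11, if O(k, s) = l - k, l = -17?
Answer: -374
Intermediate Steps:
j = 11/20 ≈ 0.55000
O(k, s) = -17 - k
O(17, j)*11 = (-17 - 1*17)*11 = (-17 - 17)*11 = -34*11 = -374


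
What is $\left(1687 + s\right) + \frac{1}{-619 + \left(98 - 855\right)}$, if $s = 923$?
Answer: $\frac{3591359}{1376} \approx 2610.0$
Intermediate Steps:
$\left(1687 + s\right) + \frac{1}{-619 + \left(98 - 855\right)} = \left(1687 + 923\right) + \frac{1}{-619 + \left(98 - 855\right)} = 2610 + \frac{1}{-619 - 757} = 2610 + \frac{1}{-1376} = 2610 - \frac{1}{1376} = \frac{3591359}{1376}$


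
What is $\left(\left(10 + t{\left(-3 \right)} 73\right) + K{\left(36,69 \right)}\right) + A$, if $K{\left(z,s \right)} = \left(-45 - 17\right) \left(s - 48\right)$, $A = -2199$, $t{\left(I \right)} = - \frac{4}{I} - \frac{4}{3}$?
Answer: $-3491$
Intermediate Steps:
$t{\left(I \right)} = - \frac{4}{3} - \frac{4}{I}$ ($t{\left(I \right)} = - \frac{4}{I} - \frac{4}{3} = - \frac{4}{3} - \frac{4}{I}$)
$K{\left(z,s \right)} = 2976 - 62 s$ ($K{\left(z,s \right)} = - 62 \left(-48 + s\right) = 2976 - 62 s$)
$\left(\left(10 + t{\left(-3 \right)} 73\right) + K{\left(36,69 \right)}\right) + A = \left(\left(10 + \left(- \frac{4}{3} - \frac{4}{-3}\right) 73\right) + \left(2976 - 4278\right)\right) - 2199 = \left(\left(10 + \left(- \frac{4}{3} - - \frac{4}{3}\right) 73\right) + \left(2976 - 4278\right)\right) - 2199 = \left(\left(10 + \left(- \frac{4}{3} + \frac{4}{3}\right) 73\right) - 1302\right) - 2199 = \left(\left(10 + 0 \cdot 73\right) - 1302\right) - 2199 = \left(\left(10 + 0\right) - 1302\right) - 2199 = \left(10 - 1302\right) - 2199 = -1292 - 2199 = -3491$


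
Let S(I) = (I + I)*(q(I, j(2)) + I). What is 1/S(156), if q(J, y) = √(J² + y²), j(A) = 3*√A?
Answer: -1/36 + √2706/1872 ≈ 1.0271e-5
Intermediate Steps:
S(I) = 2*I*(I + √(18 + I²)) (S(I) = (I + I)*(√(I² + (3*√2)²) + I) = (2*I)*(√(I² + 18) + I) = (2*I)*(√(18 + I²) + I) = (2*I)*(I + √(18 + I²)) = 2*I*(I + √(18 + I²)))
1/S(156) = 1/(2*156*(156 + √(18 + 156²))) = 1/(2*156*(156 + √(18 + 24336))) = 1/(2*156*(156 + √24354)) = 1/(2*156*(156 + 3*√2706)) = 1/(48672 + 936*√2706)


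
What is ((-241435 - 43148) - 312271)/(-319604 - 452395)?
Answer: 596854/771999 ≈ 0.77313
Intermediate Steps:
((-241435 - 43148) - 312271)/(-319604 - 452395) = (-284583 - 312271)/(-771999) = -596854*(-1/771999) = 596854/771999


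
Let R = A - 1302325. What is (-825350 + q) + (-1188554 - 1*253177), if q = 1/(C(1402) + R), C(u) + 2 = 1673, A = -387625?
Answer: -3827465243600/1688279 ≈ -2.2671e+6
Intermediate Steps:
R = -1689950 (R = -387625 - 1302325 = -1689950)
C(u) = 1671 (C(u) = -2 + 1673 = 1671)
q = -1/1688279 (q = 1/(1671 - 1689950) = 1/(-1688279) = -1/1688279 ≈ -5.9232e-7)
(-825350 + q) + (-1188554 - 1*253177) = (-825350 - 1/1688279) + (-1188554 - 1*253177) = -1393421072651/1688279 + (-1188554 - 253177) = -1393421072651/1688279 - 1441731 = -3827465243600/1688279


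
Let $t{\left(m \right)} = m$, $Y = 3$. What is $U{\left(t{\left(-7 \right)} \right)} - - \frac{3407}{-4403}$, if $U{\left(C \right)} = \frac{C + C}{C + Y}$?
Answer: $\frac{24007}{8806} \approx 2.7262$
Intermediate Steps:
$U{\left(C \right)} = \frac{2 C}{3 + C}$ ($U{\left(C \right)} = \frac{C + C}{C + 3} = \frac{2 C}{3 + C}$)
$U{\left(t{\left(-7 \right)} \right)} - - \frac{3407}{-4403} = 2 \left(-7\right) \frac{1}{3 - 7} - - \frac{3407}{-4403} = 2 \left(-7\right) \frac{1}{-4} - \left(-3407\right) \left(- \frac{1}{4403}\right) = 2 \left(-7\right) \left(- \frac{1}{4}\right) - \frac{3407}{4403} = \frac{7}{2} - \frac{3407}{4403} = \frac{24007}{8806}$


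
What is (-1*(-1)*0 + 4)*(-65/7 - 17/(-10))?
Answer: -1062/35 ≈ -30.343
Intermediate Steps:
(-1*(-1)*0 + 4)*(-65/7 - 17/(-10)) = (1*0 + 4)*(-65*⅐ - 17*(-⅒)) = (0 + 4)*(-65/7 + 17/10) = 4*(-531/70) = -1062/35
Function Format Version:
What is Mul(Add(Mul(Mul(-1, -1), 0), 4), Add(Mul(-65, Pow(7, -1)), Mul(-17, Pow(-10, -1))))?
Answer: Rational(-1062, 35) ≈ -30.343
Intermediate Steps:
Mul(Add(Mul(Mul(-1, -1), 0), 4), Add(Mul(-65, Pow(7, -1)), Mul(-17, Pow(-10, -1)))) = Mul(Add(Mul(1, 0), 4), Add(Mul(-65, Rational(1, 7)), Mul(-17, Rational(-1, 10)))) = Mul(Add(0, 4), Add(Rational(-65, 7), Rational(17, 10))) = Mul(4, Rational(-531, 70)) = Rational(-1062, 35)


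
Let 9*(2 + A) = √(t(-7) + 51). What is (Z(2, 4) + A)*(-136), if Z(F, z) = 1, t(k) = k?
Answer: 136 - 272*√11/9 ≈ 35.764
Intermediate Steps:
A = -2 + 2*√11/9 (A = -2 + √(-7 + 51)/9 = -2 + √44/9 = -2 + (2*√11)/9 = -2 + 2*√11/9 ≈ -1.2630)
(Z(2, 4) + A)*(-136) = (1 + (-2 + 2*√11/9))*(-136) = (-1 + 2*√11/9)*(-136) = 136 - 272*√11/9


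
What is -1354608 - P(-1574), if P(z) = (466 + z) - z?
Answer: -1355074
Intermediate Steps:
P(z) = 466
-1354608 - P(-1574) = -1354608 - 1*466 = -1354608 - 466 = -1355074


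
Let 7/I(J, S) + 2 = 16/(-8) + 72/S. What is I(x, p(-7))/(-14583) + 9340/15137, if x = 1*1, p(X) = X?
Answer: 13621263713/22074287100 ≈ 0.61706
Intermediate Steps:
x = 1
I(J, S) = 7/(-4 + 72/S) (I(J, S) = 7/(-2 + (16/(-8) + 72/S)) = 7/(-2 + (16*(-⅛) + 72/S)) = 7/(-2 + (-2 + 72/S)) = 7/(-4 + 72/S))
I(x, p(-7))/(-14583) + 9340/15137 = -7*(-7)/(-72 + 4*(-7))/(-14583) + 9340/15137 = -7*(-7)/(-72 - 28)*(-1/14583) + 9340*(1/15137) = -7*(-7)/(-100)*(-1/14583) + 9340/15137 = -7*(-7)*(-1/100)*(-1/14583) + 9340/15137 = -49/100*(-1/14583) + 9340/15137 = 49/1458300 + 9340/15137 = 13621263713/22074287100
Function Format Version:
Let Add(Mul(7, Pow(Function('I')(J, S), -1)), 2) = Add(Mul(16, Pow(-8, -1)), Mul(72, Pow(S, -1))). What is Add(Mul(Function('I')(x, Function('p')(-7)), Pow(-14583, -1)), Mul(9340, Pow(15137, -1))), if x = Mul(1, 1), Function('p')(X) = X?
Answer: Rational(13621263713, 22074287100) ≈ 0.61706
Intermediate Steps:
x = 1
Function('I')(J, S) = Mul(7, Pow(Add(-4, Mul(72, Pow(S, -1))), -1)) (Function('I')(J, S) = Mul(7, Pow(Add(-2, Add(Mul(16, Pow(-8, -1)), Mul(72, Pow(S, -1)))), -1)) = Mul(7, Pow(Add(-2, Add(Mul(16, Rational(-1, 8)), Mul(72, Pow(S, -1)))), -1)) = Mul(7, Pow(Add(-2, Add(-2, Mul(72, Pow(S, -1)))), -1)) = Mul(7, Pow(Add(-4, Mul(72, Pow(S, -1))), -1)))
Add(Mul(Function('I')(x, Function('p')(-7)), Pow(-14583, -1)), Mul(9340, Pow(15137, -1))) = Add(Mul(Mul(-7, -7, Pow(Add(-72, Mul(4, -7)), -1)), Pow(-14583, -1)), Mul(9340, Pow(15137, -1))) = Add(Mul(Mul(-7, -7, Pow(Add(-72, -28), -1)), Rational(-1, 14583)), Mul(9340, Rational(1, 15137))) = Add(Mul(Mul(-7, -7, Pow(-100, -1)), Rational(-1, 14583)), Rational(9340, 15137)) = Add(Mul(Mul(-7, -7, Rational(-1, 100)), Rational(-1, 14583)), Rational(9340, 15137)) = Add(Mul(Rational(-49, 100), Rational(-1, 14583)), Rational(9340, 15137)) = Add(Rational(49, 1458300), Rational(9340, 15137)) = Rational(13621263713, 22074287100)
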